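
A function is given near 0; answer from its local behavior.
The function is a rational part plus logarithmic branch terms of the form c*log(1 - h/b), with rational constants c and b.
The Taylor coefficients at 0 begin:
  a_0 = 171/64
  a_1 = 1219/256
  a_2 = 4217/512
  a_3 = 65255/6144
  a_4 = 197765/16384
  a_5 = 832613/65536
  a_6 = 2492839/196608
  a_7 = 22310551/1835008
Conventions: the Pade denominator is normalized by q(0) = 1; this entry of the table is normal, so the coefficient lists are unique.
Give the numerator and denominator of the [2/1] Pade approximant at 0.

The Pade approximant has numerator coefficients [171/64, 355247/269888, 27152689/12954624]; denominator coefficients [1, -65255/50604].

Taylor coefficients needed (read off): a_0 = 171/64, a_1 = 1219/256, a_2 = 4217/512, a_3 = 65255/6144.
Write the denominator as Q(h) = 1 + q1*h. Requiring Q*f - P = O(h^4) with deg P <= 2 kills the coefficients of h^3..h^3 in Q*f:
  h^3: a_3 + q1*a_2 = 0, i.e. 65255/6144 + (4217/512)*q1 = 0.
Solving this linear system: q1 = -65255/50604.
The numerator is Q*f truncated at degree 2: P0 = a_0 = 171/64; P1 = a_1 + q1*a_0 = 355247/269888; P2 = a_2 + q1*a_1 = 27152689/12954624.


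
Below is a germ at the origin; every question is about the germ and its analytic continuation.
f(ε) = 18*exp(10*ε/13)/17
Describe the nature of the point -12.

The point is a regular point.

There is no denominator, hence no pole anywhere.
The factor exp(10*ε/13) is entire.
So the germ continues analytically to -12.


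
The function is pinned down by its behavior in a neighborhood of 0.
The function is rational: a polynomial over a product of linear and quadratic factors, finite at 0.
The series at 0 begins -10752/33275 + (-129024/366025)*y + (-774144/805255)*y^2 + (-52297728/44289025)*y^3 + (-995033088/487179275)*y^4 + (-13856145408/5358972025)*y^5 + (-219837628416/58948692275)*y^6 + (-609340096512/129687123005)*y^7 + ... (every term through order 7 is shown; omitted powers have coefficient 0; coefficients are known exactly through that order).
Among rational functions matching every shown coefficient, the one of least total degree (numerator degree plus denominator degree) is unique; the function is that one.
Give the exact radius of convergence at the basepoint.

No rational of total degree below 6 reproduces all 8 coefficients; solving the [0/6] Pade equations on them gives f(y) = 21/(25*(y**2 + y/2 - 11/8)**3), whose expansion matches every shown term.
Denominator factor (y**2 + y/2 - 11/8)^3: discriminant 23/4, real irrational roots -1/4 + (1/4)*sqrt(23) and -1/4 - (1/4)*sqrt(23); poles of order 3, moduli -1/4 + (1/4)*sqrt(23) and 1/4 + (1/4)*sqrt(23).
The radius of convergence is the smallest modulus among the singular points: -1/4 + (1/4)*sqrt(23).

The radius of convergence is -1/4 + (1/4)*sqrt(23).


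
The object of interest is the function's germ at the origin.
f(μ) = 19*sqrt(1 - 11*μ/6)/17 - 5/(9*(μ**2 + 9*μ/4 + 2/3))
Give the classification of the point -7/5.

The point is a regular point.

Denominator factors: μ**2 + 9*μ/4 + 2/3 = -157/300 at μ = -7/5 — none vanishes.
Branch term sqrt(1 - μ/(6/11)): argument at -7/5 is 107/30, nonzero, so -7/5 is not its branch point (a point on a principal cut is still regular for the continued germ).
So the germ continues analytically to -7/5.


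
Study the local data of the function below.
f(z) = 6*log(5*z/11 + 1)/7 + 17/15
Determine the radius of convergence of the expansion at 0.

The radius of convergence is 11/5.

Branch term (6/7)*log(1 - z/(-11/5)): its argument vanishes at z = -11/5, a logarithmic branch point, modulus 11/5.
The radius of convergence is the smallest modulus among the singular points: 11/5.


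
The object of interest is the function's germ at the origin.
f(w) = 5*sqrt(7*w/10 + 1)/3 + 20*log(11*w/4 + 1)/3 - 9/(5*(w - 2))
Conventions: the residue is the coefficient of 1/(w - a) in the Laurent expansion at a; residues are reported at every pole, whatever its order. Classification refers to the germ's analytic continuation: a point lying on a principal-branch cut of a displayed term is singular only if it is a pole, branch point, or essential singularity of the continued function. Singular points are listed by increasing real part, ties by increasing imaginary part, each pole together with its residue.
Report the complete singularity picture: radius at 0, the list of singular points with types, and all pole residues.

Radius of convergence at 0: 4/11.
At -10/7: an algebraic (square-root) branch point.
At -4/11: a logarithmic branch point.
At 2: a pole of order 1; residue -9/5.

Denominator factor (w - 2): pole of order 1 at 2, modulus 2.
Branch term (5/3)*sqrt(1 - w/(-10/7)): its argument vanishes at w = -10/7, a square-root branch point, modulus 10/7.
Branch term (20/3)*log(1 - w/(-4/11)): its argument vanishes at w = -4/11, a logarithmic branch point, modulus 4/11.
The radius of convergence is the smallest modulus among the singular points: 4/11.
The branch terms are analytic at 2 and contribute nothing to the residue; only the rational part matters.
At the order-1 pole 2 set g(w) = (w - (2))*(rational part) = -9/5.
Simple pole: residue = g(a) at a = 2, which is -9/5.
List the singular points by increasing real part (a conjugate pair: the negative imaginary part first).


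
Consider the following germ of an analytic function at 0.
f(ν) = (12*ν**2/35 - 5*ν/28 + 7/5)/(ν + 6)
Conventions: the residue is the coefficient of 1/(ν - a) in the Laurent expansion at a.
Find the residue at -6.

The residue is 1037/70.

At the order-1 pole -6 set g(ν) = (ν - (-6))*f(ν) = 12*ν**2/35 - 5*ν/28 + 7/5.
Simple pole: residue = g(a) at a = -6, which is 1037/70.


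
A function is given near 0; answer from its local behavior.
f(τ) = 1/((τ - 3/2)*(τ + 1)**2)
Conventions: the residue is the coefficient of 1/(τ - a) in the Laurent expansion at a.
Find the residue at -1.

The residue is -4/25.

At the order-2 pole -1 set g(τ) = (τ - (-1))^2*f(τ) = 1/(τ - 3/2).
Order-2 pole: residue = g'(a); g'(-1) = -4/25, so the residue is -4/25.


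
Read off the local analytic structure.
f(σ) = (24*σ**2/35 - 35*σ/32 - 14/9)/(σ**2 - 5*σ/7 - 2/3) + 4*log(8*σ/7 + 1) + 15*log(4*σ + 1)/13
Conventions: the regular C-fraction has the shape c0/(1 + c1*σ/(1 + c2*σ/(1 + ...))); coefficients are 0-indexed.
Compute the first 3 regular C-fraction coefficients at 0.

Taylor coefficients (expand at 0): a_0 = 7/3, a_1 = 48499/5824, a_2 = -3445233/407680.
c0 = a_0 = 7/3. Peel one level at a time: if S = 1 + c*σ/S' with S'(0) = 1, then c is the σ-coefficient of S and S' = c*σ/(S - 1).
S_1 = c0/f = 1 + (-145497/40768)*σ + (135944440533/8310149120)*σ^2 + ...; c1 = -145497/40768.
S_2 = c1*σ/(S_1 - 1) = 1 + (4119528501/898730560)*σ + ...; c2 = 4119528501/898730560.

The regular C-fraction coefficients are [7/3, -145497/40768, 4119528501/898730560].


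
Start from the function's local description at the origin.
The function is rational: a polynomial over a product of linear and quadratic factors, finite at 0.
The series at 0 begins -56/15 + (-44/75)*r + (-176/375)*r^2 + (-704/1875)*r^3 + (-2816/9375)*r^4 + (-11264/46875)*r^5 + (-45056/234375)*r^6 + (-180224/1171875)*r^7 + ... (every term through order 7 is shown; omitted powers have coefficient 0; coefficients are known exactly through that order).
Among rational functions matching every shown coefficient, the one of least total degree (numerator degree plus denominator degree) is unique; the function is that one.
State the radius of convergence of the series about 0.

No rational of total degree below 2 reproduces all 8 coefficients; solving the [1/1] Pade equations on them gives f(r) = (14/3 - 3*r)/(r - 5/4), whose expansion matches every shown term.
Denominator factor (r - 5/4): pole of order 1 at 5/4, modulus 5/4.
The radius of convergence is the smallest modulus among the singular points: 5/4.

The radius of convergence is 5/4.


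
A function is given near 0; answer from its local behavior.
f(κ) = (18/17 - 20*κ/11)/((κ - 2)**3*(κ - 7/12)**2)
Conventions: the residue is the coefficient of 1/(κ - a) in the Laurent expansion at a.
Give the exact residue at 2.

The residue is -10008576/15618427.

At the order-3 pole 2 set g(κ) = (κ - (2))^3*f(κ) = (18/17 - 20*κ/11)/(κ - 7/12)**2.
Order-3 pole: residue = g''(a)/2; g''(2) = -20017152/15618427, so the residue is -10008576/15618427.


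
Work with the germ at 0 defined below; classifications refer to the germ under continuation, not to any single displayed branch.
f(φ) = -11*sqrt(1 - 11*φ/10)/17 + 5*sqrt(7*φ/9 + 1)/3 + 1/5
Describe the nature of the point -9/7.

The term (5/3)*sqrt(1 - φ/(-9/7)) has argument 1 - -9/7/(-9/7) = 0 at -9/7: a square-root (algebraic, two-sheeted) branch point; the remaining terms are analytic or single-valued there.

The point is an algebraic (square-root) branch point.


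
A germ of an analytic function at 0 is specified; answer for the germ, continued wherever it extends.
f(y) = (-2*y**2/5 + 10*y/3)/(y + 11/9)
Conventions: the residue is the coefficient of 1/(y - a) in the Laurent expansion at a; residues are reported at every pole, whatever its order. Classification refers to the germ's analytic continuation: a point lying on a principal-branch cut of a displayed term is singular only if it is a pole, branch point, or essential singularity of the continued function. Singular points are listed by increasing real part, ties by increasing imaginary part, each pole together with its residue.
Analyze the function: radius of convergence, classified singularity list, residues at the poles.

Denominator factor (y + 11/9): pole of order 1 at -11/9, modulus 11/9.
The radius of convergence is the smallest modulus among the singular points: 11/9.
At the order-1 pole -11/9 set g(y) = (y - (-11/9))*f(y) = -2*y**2/5 + 10*y/3.
Simple pole: residue = g(a) at a = -11/9, which is -1892/405.

Radius of convergence at 0: 11/9.
At -11/9: a pole of order 1; residue -1892/405.


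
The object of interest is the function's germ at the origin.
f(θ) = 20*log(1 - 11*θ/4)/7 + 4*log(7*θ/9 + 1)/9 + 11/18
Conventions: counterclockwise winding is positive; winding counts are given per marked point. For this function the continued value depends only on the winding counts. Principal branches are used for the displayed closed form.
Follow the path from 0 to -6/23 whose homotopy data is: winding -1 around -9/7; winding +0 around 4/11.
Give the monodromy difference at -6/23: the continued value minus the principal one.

The rational part is single-valued and drops out of the difference; each branch term changes only by its own monodromy.
(4/9)*log(1 - θ/(-9/7)): each positive loop around -9/7 adds 2*pi*i to the log, so winding -1 contributes (4/9)*(-1)*2*pi*i = -(8/9)*pi*i.
(20/7)*log(1 - θ/(4/11)): winding 0 around 4/11, so this term returns to its principal value, contribution 0.
Summing the contributions at θ = -6/23 gives -(8/9)*pi*i.

Continued minus principal equals -(8/9)*pi*i.


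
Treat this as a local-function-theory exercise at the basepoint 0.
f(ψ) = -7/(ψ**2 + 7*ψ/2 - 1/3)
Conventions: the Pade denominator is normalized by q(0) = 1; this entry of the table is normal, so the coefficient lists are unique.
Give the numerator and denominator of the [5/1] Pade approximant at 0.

The Pade approximant has numerator coefficients [21, -46778/8003, 13020/8003, -24/53, 1008/8003, -288/8003]; denominator coefficients [1, -3622879/336126].

Taylor coefficients needed (expand at 0): a_0 = 21, a_1 = 441/2, a_2 = 9513/4, a_3 = 205065/8, a_4 = 4420521/16, a_5 = 95291721/32, a_6 = 2054172393/64.
Write the denominator as Q(ψ) = 1 + q1*ψ. Requiring Q*f - P = O(ψ^7) with deg P <= 5 kills the coefficients of ψ^6..ψ^6 in Q*f:
  ψ^6: a_6 + q1*a_5 = 0, i.e. 2054172393/64 + (95291721/32)*q1 = 0.
Solving this linear system: q1 = -3622879/336126.
The numerator is Q*f truncated at degree 5: P0 = a_0 = 21; P1 = a_1 + q1*a_0 = -46778/8003; P2 = a_2 + q1*a_1 = 13020/8003; P3 = a_3 + q1*a_2 = -24/53; P4 = a_4 + q1*a_3 = 1008/8003; P5 = a_5 + q1*a_4 = -288/8003.


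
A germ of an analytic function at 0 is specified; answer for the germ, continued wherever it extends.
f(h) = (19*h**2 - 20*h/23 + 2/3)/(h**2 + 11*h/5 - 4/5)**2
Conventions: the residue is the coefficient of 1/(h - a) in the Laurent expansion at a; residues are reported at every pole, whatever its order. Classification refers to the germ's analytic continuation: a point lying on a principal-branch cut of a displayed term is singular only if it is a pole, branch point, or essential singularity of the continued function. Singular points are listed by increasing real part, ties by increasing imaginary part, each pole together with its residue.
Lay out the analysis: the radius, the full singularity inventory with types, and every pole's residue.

Radius of convergence at 0: -11/10 + (1/10)*sqrt(201).
At -11/10 - (1/10)*sqrt(201): a pole of order 2; residue -(234200/2787669)*sqrt(201).
At -11/10 + (1/10)*sqrt(201): a pole of order 2; residue (234200/2787669)*sqrt(201).

Denominator factor (h**2 + 11*h/5 - 4/5)^2: discriminant 201/25, real irrational roots -11/10 + (1/10)*sqrt(201) and -11/10 - (1/10)*sqrt(201); poles of order 2, moduli -11/10 + (1/10)*sqrt(201) and 11/10 + (1/10)*sqrt(201).
The radius of convergence is the smallest modulus among the singular points: -11/10 + (1/10)*sqrt(201).
The factor h**2 + 11*h/5 - 4/5 splits as (h - a)(h - a') with a = -11/10 - (1/10)*sqrt(201), a' = -11/10 + (1/10)*sqrt(201). At the order-2 pole a set g(h) = (h - a)^2*f(h) = [19*h**2 - 20*h/23 + 2/3] / (h - a')^2.
Order-2 pole: residue = g'(a); g'(-11/10 - (1/10)*sqrt(201)) = -(234200/2787669)*sqrt(201), so the residue is -(234200/2787669)*sqrt(201).
The factor h**2 + 11*h/5 - 4/5 splits as (h - a)(h - a') with a = -11/10 + (1/10)*sqrt(201), a' = -11/10 - (1/10)*sqrt(201). At the order-2 pole a set g(h) = (h - a)^2*f(h) = [19*h**2 - 20*h/23 + 2/3] / (h - a')^2.
Order-2 pole: residue = g'(a); g'(-11/10 + (1/10)*sqrt(201)) = (234200/2787669)*sqrt(201), so the residue is (234200/2787669)*sqrt(201).
List the singular points by increasing real part (a conjugate pair: the negative imaginary part first).


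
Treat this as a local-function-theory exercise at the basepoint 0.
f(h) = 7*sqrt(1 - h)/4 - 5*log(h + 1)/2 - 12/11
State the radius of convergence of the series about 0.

The radius of convergence is 1.

Branch term (-5/2)*log(1 - h/(-1)): its argument vanishes at h = -1, a logarithmic branch point, modulus 1.
Branch term (7/4)*sqrt(1 - h/(1)): its argument vanishes at h = 1, a square-root branch point, modulus 1.
The radius of convergence is the smallest modulus among the singular points: 1.


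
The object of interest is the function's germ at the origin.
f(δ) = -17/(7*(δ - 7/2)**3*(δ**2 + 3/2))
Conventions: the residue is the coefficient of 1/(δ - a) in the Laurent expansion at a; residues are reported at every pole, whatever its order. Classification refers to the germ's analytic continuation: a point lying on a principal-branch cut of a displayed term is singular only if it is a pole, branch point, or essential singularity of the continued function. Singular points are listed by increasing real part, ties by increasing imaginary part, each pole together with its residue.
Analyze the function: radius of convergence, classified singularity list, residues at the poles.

Denominator factor (δ**2 + 3/2): discriminant -6, complex-conjugate roots ((1/2)*sqrt(6))*i and -((1/2)*sqrt(6))*i; poles of order 1, moduli (1/2)*sqrt(6) and (1/2)*sqrt(6).
Denominator factor (δ - 7/2)^3: pole of order 3 at 7/2, modulus 7/2.
The radius of convergence is the smallest modulus among the singular points: (1/2)*sqrt(6).
The factor δ**2 + 3/2 splits as (δ - a)(δ - a') with a = -((1/2)*sqrt(6))*i, a' = ((1/2)*sqrt(6))*i. At the order-1 pole a set g(δ) = (δ - a)*f(δ) = [-17/(7*(δ - 7/2)**3)] / (δ - a').
Simple pole: residue = g(a) at a = -((1/2)*sqrt(6))*i, which is (19176/1164625) + ((2108/499125)*sqrt(6))*i.
The factor δ**2 + 3/2 splits as (δ - a)(δ - a') with a = ((1/2)*sqrt(6))*i, a' = -((1/2)*sqrt(6))*i. At the order-1 pole a set g(δ) = (δ - a)*f(δ) = [-17/(7*(δ - 7/2)**3)] / (δ - a').
Simple pole: residue = g(a) at a = ((1/2)*sqrt(6))*i, which is (19176/1164625) - ((2108/499125)*sqrt(6))*i.
At the order-3 pole 7/2 set g(δ) = (δ - (7/2))^3*f(δ) = -17/(7*(δ**2 + 3/2)).
Order-3 pole: residue = g''(a)/2; g''(7/2) = -76704/1164625, so the residue is -38352/1164625.
List the singular points by increasing real part (a conjugate pair: the negative imaginary part first).

Radius of convergence at 0: (1/2)*sqrt(6).
At -((1/2)*sqrt(6))*i: a pole of order 1; residue (19176/1164625) + ((2108/499125)*sqrt(6))*i.
At ((1/2)*sqrt(6))*i: a pole of order 1; residue (19176/1164625) - ((2108/499125)*sqrt(6))*i.
At 7/2: a pole of order 3; residue -38352/1164625.


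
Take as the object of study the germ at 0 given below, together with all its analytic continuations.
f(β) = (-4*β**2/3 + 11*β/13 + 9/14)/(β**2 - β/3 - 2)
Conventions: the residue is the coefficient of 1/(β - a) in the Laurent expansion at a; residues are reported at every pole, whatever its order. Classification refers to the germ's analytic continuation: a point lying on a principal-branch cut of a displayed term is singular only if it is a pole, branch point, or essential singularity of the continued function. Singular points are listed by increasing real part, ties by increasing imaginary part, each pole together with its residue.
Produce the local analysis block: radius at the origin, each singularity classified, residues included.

Denominator factor (β**2 - β/3 - 2): discriminant 73/9, real irrational roots 1/6 + (1/6)*sqrt(73) and 1/6 - (1/6)*sqrt(73); poles of order 1, moduli 1/6 + (1/6)*sqrt(73) and -1/6 + (1/6)*sqrt(73).
The radius of convergence is the smallest modulus among the singular points: -1/6 + (1/6)*sqrt(73).
The factor β**2 - β/3 - 2 splits as (β - a)(β - a') with a = 1/6 - (1/6)*sqrt(73), a' = 1/6 + (1/6)*sqrt(73). At the order-1 pole a set g(β) = (β - a)*f(β) = [-4*β**2/3 + 11*β/13 + 9/14] / (β - a').
Simple pole: residue = g(a) at a = 1/6 - (1/6)*sqrt(73), which is 47/234 + (4808/59787)*sqrt(73).
The factor β**2 - β/3 - 2 splits as (β - a)(β - a') with a = 1/6 + (1/6)*sqrt(73), a' = 1/6 - (1/6)*sqrt(73). At the order-1 pole a set g(β) = (β - a)*f(β) = [-4*β**2/3 + 11*β/13 + 9/14] / (β - a').
Simple pole: residue = g(a) at a = 1/6 + (1/6)*sqrt(73), which is 47/234 - (4808/59787)*sqrt(73).
List the singular points by increasing real part (a conjugate pair: the negative imaginary part first).

Radius of convergence at 0: -1/6 + (1/6)*sqrt(73).
At 1/6 - (1/6)*sqrt(73): a pole of order 1; residue 47/234 + (4808/59787)*sqrt(73).
At 1/6 + (1/6)*sqrt(73): a pole of order 1; residue 47/234 - (4808/59787)*sqrt(73).


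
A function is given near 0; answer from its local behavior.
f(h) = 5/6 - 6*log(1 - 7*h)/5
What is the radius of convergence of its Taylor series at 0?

Branch term (-6/5)*log(1 - h/(1/7)): its argument vanishes at h = 1/7, a logarithmic branch point, modulus 1/7.
The radius of convergence is the smallest modulus among the singular points: 1/7.

The radius of convergence is 1/7.


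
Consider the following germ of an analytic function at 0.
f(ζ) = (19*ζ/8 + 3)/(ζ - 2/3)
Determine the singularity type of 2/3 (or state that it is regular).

The denominator factor ζ - 2/3 vanishes at 2/3 and appears to the power 1; the numerator there equals 55/12, nonzero, and no other factor vanishes.
Hence a pole whose order is the multiplicity, 1.

The point is a pole of order 1.


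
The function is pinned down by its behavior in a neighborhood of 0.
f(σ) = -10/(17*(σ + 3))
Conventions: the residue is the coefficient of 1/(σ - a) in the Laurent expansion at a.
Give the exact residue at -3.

The residue is -10/17.

At the order-1 pole -3 set g(σ) = (σ - (-3))*f(σ) = -10/17.
Simple pole: residue = g(a) at a = -3, which is -10/17.


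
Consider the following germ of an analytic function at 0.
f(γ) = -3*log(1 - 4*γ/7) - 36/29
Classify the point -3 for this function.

There is no denominator, hence no pole anywhere.
Branch term log(1 - γ/(7/4)): argument at -3 is 19/7, nonzero, so -3 is not its branch point (a point on a principal cut is still regular for the continued germ).
So the germ continues analytically to -3.

The point is a regular point.


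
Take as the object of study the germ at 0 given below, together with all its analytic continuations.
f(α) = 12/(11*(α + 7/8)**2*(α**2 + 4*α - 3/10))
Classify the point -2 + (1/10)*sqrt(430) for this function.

The denominator factor α**2 + 4*α - 3/10 vanishes at -2 + (1/10)*sqrt(430) and appears to the power 1; the numerator there equals 12/11, nonzero, and no other factor vanishes.
Hence a pole whose order is the multiplicity, 1.

The point is a pole of order 1.


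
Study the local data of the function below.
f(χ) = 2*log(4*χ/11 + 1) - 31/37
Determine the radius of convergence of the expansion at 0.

Branch term (2)*log(1 - χ/(-11/4)): its argument vanishes at χ = -11/4, a logarithmic branch point, modulus 11/4.
The radius of convergence is the smallest modulus among the singular points: 11/4.

The radius of convergence is 11/4.


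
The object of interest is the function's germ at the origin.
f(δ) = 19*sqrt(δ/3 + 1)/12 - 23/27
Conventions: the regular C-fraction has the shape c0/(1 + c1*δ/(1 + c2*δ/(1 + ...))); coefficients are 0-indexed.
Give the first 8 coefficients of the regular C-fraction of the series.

Taylor coefficients (expand at 0): a_0 = 79/108, a_1 = 19/72, a_2 = -19/864, a_3 = 19/5184, a_4 = -95/124416, a_5 = 133/746496, a_6 = -133/2985984, a_7 = 209/17915904.
c0 = a_0 = 79/108. Peel one level at a time: if S = 1 + c*δ/S' with S'(0) = 1, then c is the δ-coefficient of S and S' = c*δ/(S - 1).
S_1 = c0/f = 1 + (-57/158)*δ + (7999/49928)*δ^2 + ...; c1 = -57/158.
S_2 = c1*δ/(S_1 - 1) = 1 + (421/948)*δ + (-1/144)*δ^2 + ...; c2 = 421/948.
S_3 = c2*δ/(S_2 - 1) = 1 + (79/5052)*δ + (-60277/25522704)*δ^2 + ...; c3 = 79/5052.
S_4 = c3*δ/(S_3 - 1) = 1 + (763/5052)*δ + (-1/144)*δ^2 + ...; c4 = 763/5052.
S_5 = c4*δ/(S_4 - 1) = 1 + (421/9156)*δ + (-465205/83832336)*δ^2 + ...; c5 = 421/9156.
S_6 = c5*δ/(S_5 - 1) = 1 + (1105/9156)*δ + (-1/144)*δ^2 + ...; c6 = 1105/9156.
S_7 = c6*δ/(S_6 - 1) = 1 + (763/13260)*δ + ...; c7 = 763/13260.

The regular C-fraction coefficients are [79/108, -57/158, 421/948, 79/5052, 763/5052, 421/9156, 1105/9156, 763/13260].


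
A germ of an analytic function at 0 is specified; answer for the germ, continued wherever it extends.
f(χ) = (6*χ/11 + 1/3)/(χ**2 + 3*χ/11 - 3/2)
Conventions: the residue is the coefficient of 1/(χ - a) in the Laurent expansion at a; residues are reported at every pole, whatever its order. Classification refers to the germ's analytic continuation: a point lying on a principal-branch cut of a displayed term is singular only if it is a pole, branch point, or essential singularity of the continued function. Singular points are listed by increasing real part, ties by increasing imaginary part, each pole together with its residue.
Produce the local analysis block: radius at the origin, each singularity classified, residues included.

Radius of convergence at 0: -3/22 + (7/22)*sqrt(15).
At -3/22 - (7/22)*sqrt(15): a pole of order 1; residue 3/11 - (94/3465)*sqrt(15).
At -3/22 + (7/22)*sqrt(15): a pole of order 1; residue 3/11 + (94/3465)*sqrt(15).

Denominator factor (χ**2 + 3*χ/11 - 3/2): discriminant 735/121, real irrational roots -3/22 + (7/22)*sqrt(15) and -3/22 - (7/22)*sqrt(15); poles of order 1, moduli -3/22 + (7/22)*sqrt(15) and 3/22 + (7/22)*sqrt(15).
The radius of convergence is the smallest modulus among the singular points: -3/22 + (7/22)*sqrt(15).
The factor χ**2 + 3*χ/11 - 3/2 splits as (χ - a)(χ - a') with a = -3/22 - (7/22)*sqrt(15), a' = -3/22 + (7/22)*sqrt(15). At the order-1 pole a set g(χ) = (χ - a)*f(χ) = [6*χ/11 + 1/3] / (χ - a').
Simple pole: residue = g(a) at a = -3/22 - (7/22)*sqrt(15), which is 3/11 - (94/3465)*sqrt(15).
The factor χ**2 + 3*χ/11 - 3/2 splits as (χ - a)(χ - a') with a = -3/22 + (7/22)*sqrt(15), a' = -3/22 - (7/22)*sqrt(15). At the order-1 pole a set g(χ) = (χ - a)*f(χ) = [6*χ/11 + 1/3] / (χ - a').
Simple pole: residue = g(a) at a = -3/22 + (7/22)*sqrt(15), which is 3/11 + (94/3465)*sqrt(15).
List the singular points by increasing real part (a conjugate pair: the negative imaginary part first).


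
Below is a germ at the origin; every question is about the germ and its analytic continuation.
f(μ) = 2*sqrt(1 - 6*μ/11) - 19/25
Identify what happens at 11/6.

The term (2)*sqrt(1 - μ/(11/6)) has argument 1 - 11/6/(11/6) = 0 at 11/6: a square-root (algebraic, two-sheeted) branch point; the remaining terms are analytic or single-valued there.

The point is an algebraic (square-root) branch point.


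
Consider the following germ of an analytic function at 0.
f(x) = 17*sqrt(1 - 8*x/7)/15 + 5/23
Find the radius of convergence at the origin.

Branch term (17/15)*sqrt(1 - x/(7/8)): its argument vanishes at x = 7/8, a square-root branch point, modulus 7/8.
The radius of convergence is the smallest modulus among the singular points: 7/8.

The radius of convergence is 7/8.


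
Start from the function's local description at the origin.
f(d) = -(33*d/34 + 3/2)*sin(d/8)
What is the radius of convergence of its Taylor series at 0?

The factor -sin(d/8) is entire and contributes no finite singular point.
The polynomial part has no poles.
No finite singular points: the Taylor series at 0 converges everywhere.

The radius of convergence is infinite.


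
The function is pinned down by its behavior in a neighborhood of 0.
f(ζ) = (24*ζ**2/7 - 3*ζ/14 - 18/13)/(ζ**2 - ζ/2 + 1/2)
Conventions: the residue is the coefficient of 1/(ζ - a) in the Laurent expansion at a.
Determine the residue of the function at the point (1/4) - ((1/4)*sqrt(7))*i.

The residue is (3/4) - ((1983/2548)*sqrt(7))*i.

The factor ζ**2 - ζ/2 + 1/2 splits as (ζ - a)(ζ - a') with a = (1/4) - ((1/4)*sqrt(7))*i, a' = (1/4) + ((1/4)*sqrt(7))*i. At the order-1 pole a set g(ζ) = (ζ - a)*f(ζ) = [24*ζ**2/7 - 3*ζ/14 - 18/13] / (ζ - a').
Simple pole: residue = g(a) at a = (1/4) - ((1/4)*sqrt(7))*i, which is (3/4) - ((1983/2548)*sqrt(7))*i.


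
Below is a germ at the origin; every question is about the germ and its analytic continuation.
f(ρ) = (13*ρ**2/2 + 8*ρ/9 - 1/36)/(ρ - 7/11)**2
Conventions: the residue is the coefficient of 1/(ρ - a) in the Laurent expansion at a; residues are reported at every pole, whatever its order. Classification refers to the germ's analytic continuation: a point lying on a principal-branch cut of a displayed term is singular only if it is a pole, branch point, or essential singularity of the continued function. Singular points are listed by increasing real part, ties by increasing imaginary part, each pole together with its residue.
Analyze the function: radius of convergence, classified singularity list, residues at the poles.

Radius of convergence at 0: 7/11.
At 7/11: a pole of order 2; residue 907/99.

Denominator factor (ρ - 7/11)^2: pole of order 2 at 7/11, modulus 7/11.
The radius of convergence is the smallest modulus among the singular points: 7/11.
At the order-2 pole 7/11 set g(ρ) = (ρ - (7/11))^2*f(ρ) = 13*ρ**2/2 + 8*ρ/9 - 1/36.
Order-2 pole: residue = g'(a); g'(7/11) = 907/99, so the residue is 907/99.


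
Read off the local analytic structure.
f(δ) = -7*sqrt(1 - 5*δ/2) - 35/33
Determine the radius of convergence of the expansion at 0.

Branch term (-7)*sqrt(1 - δ/(2/5)): its argument vanishes at δ = 2/5, a square-root branch point, modulus 2/5.
The radius of convergence is the smallest modulus among the singular points: 2/5.

The radius of convergence is 2/5.


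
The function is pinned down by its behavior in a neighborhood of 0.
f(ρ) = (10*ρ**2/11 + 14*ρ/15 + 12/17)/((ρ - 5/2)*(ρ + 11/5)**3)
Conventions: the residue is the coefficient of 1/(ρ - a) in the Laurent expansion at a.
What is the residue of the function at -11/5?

The residue is -4892500/58244703.

At the order-3 pole -11/5 set g(ρ) = (ρ - (-11/5))^3*f(ρ) = (10*ρ**2/11 + 14*ρ/15 + 12/17)/(ρ - 5/2).
Order-3 pole: residue = g''(a)/2; g''(-11/5) = -9785000/58244703, so the residue is -4892500/58244703.


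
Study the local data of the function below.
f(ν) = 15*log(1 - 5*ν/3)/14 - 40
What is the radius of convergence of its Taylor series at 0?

The radius of convergence is 3/5.

Branch term (15/14)*log(1 - ν/(3/5)): its argument vanishes at ν = 3/5, a logarithmic branch point, modulus 3/5.
The radius of convergence is the smallest modulus among the singular points: 3/5.


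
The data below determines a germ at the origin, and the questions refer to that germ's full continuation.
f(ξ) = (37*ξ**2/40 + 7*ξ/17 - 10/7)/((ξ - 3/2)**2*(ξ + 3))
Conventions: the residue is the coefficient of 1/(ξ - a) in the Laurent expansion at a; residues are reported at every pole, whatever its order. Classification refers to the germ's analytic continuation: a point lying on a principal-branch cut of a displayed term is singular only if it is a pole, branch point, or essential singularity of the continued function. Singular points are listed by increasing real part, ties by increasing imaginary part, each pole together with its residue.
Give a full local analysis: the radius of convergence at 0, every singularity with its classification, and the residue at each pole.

Denominator factor (ξ - 3/2)^2: pole of order 2 at 3/2, modulus 3/2.
Denominator factor (ξ + 3): pole of order 1 at -3, modulus 3.
The radius of convergence is the smallest modulus among the singular points: 3/2.
At the order-1 pole -3 set g(ξ) = (ξ - (-3))*f(ξ) = (37*ξ**2/40 + 7*ξ/17 - 10/7)/(ξ - 3/2)**2.
Simple pole: residue = g(a) at a = -3, which is 26947/96390.
At the order-2 pole 3/2 set g(ξ) = (ξ - (3/2))^2*f(ξ) = (37*ξ**2/40 + 7*ξ/17 - 10/7)/(ξ + 3).
Order-2 pole: residue = g'(a); g'(3/2) = 49771/77112, so the residue is 49771/77112.
List the singular points by increasing real part (a conjugate pair: the negative imaginary part first).

Radius of convergence at 0: 3/2.
At -3: a pole of order 1; residue 26947/96390.
At 3/2: a pole of order 2; residue 49771/77112.


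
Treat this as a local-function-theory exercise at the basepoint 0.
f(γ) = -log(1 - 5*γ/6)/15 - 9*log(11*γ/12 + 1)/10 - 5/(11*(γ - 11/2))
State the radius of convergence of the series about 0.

Denominator factor (γ - 11/2): pole of order 1 at 11/2, modulus 11/2.
Branch term (-1/15)*log(1 - γ/(6/5)): its argument vanishes at γ = 6/5, a logarithmic branch point, modulus 6/5.
Branch term (-9/10)*log(1 - γ/(-12/11)): its argument vanishes at γ = -12/11, a logarithmic branch point, modulus 12/11.
The radius of convergence is the smallest modulus among the singular points: 12/11.

The radius of convergence is 12/11.


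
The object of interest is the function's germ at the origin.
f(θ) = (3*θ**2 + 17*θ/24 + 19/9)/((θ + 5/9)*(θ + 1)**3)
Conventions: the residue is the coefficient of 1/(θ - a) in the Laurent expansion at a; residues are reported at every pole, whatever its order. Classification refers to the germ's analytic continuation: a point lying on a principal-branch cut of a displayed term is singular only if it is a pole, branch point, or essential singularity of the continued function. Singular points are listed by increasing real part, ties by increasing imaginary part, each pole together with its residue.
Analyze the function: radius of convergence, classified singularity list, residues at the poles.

Denominator factor (θ + 1)^3: pole of order 3 at -1, modulus 1.
Denominator factor (θ + 5/9): pole of order 1 at -5/9, modulus 5/9.
The radius of convergence is the smallest modulus among the singular points: 5/9.
At the order-3 pole -1 set g(θ) = (θ - (-1))^3*f(θ) = (3*θ**2 + 17*θ/24 + 19/9)/(θ + 5/9).
Order-3 pole: residue = g''(a)/2; g''(-1) = -15417/256, so the residue is -15417/512.
At the order-1 pole -5/9 set g(θ) = (θ - (-5/9))*f(θ) = (3*θ**2 + 17*θ/24 + 19/9)/(θ + 1)**3.
Simple pole: residue = g(a) at a = -5/9, which is 15417/512.
List the singular points by increasing real part (a conjugate pair: the negative imaginary part first).

Radius of convergence at 0: 5/9.
At -1: a pole of order 3; residue -15417/512.
At -5/9: a pole of order 1; residue 15417/512.


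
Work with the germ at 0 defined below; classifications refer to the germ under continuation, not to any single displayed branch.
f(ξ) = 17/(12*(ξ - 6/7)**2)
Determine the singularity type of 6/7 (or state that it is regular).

The denominator factor ξ - 6/7 vanishes at 6/7 and appears to the power 2; the numerator there equals 17/12, nonzero, and no other factor vanishes.
Hence a pole whose order is the multiplicity, 2.

The point is a pole of order 2.


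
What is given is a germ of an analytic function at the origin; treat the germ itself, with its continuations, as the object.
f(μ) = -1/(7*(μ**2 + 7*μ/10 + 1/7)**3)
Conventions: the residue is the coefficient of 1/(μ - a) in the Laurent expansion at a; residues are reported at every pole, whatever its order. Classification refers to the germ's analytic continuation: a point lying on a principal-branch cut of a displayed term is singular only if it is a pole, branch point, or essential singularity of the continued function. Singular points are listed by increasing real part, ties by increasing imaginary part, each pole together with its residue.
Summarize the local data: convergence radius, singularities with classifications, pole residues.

Denominator factor (μ**2 + 7*μ/10 + 1/7)^3: discriminant -57/700, complex-conjugate roots (-7/20) + ((1/140)*sqrt(399))*i and (-7/20) - ((1/140)*sqrt(399))*i; poles of order 3, moduli (1/7)*sqrt(7) and (1/7)*sqrt(7).
The radius of convergence is the smallest modulus among the singular points: (1/7)*sqrt(7).
The factor μ**2 + 7*μ/10 + 1/7 splits as (μ - a)(μ - a') with a = (-7/20) - ((1/140)*sqrt(399))*i, a' = (-7/20) + ((1/140)*sqrt(399))*i. At the order-3 pole a set g(μ) = (μ - a)^3*f(μ) = [-1/7] / (μ - a')^3.
Order-3 pole: residue = g''(a)/2; g''((-7/20) - ((1/140)*sqrt(399))*i) = -((2800000/61731)*sqrt(399))*i, so the residue is -((1400000/61731)*sqrt(399))*i.
The factor μ**2 + 7*μ/10 + 1/7 splits as (μ - a)(μ - a') with a = (-7/20) + ((1/140)*sqrt(399))*i, a' = (-7/20) - ((1/140)*sqrt(399))*i. At the order-3 pole a set g(μ) = (μ - a)^3*f(μ) = [-1/7] / (μ - a')^3.
Order-3 pole: residue = g''(a)/2; g''((-7/20) + ((1/140)*sqrt(399))*i) = ((2800000/61731)*sqrt(399))*i, so the residue is ((1400000/61731)*sqrt(399))*i.
List the singular points by increasing real part (a conjugate pair: the negative imaginary part first).

Radius of convergence at 0: (1/7)*sqrt(7).
At (-7/20) - ((1/140)*sqrt(399))*i: a pole of order 3; residue -((1400000/61731)*sqrt(399))*i.
At (-7/20) + ((1/140)*sqrt(399))*i: a pole of order 3; residue ((1400000/61731)*sqrt(399))*i.


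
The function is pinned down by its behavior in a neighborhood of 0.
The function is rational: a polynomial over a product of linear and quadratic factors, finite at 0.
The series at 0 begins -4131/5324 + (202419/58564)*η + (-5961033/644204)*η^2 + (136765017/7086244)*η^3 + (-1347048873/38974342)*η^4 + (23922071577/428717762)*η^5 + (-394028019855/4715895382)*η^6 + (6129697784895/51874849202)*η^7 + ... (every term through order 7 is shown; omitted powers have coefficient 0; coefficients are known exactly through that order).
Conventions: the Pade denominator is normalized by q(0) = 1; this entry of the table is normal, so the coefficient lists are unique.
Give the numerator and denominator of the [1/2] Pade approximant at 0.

Taylor coefficients needed (read off): a_0 = -4131/5324, a_1 = 202419/58564, a_2 = -5961033/644204, a_3 = 136765017/7086244.
Write the denominator as Q(η) = 1 + q1*η + q2*η^2. Requiring Q*f - P = O(η^4) with deg P <= 1 kills the coefficients of η^2..η^3 in Q*f:
  η^2: a_2 + q1*a_1 + q2*a_0 = 0, i.e. -5961033/644204 + (202419/58564)*q1 + (-4131/5324)*q2 = 0.
  η^3: a_3 + q1*a_2 + q2*a_1 = 0, i.e. 136765017/7086244 + (-5961033/644204)*q1 + (202419/58564)*q2 = 0.
Solving this linear system: q1 = 18800/5269, q2 = 230003/57959.
The numerator is Q*f truncated at degree 1: P0 = a_0 = -4131/5324; P1 = a_1 + q1*a_0 = 19295901/28052156.

The Pade approximant has numerator coefficients [-4131/5324, 19295901/28052156]; denominator coefficients [1, 18800/5269, 230003/57959].


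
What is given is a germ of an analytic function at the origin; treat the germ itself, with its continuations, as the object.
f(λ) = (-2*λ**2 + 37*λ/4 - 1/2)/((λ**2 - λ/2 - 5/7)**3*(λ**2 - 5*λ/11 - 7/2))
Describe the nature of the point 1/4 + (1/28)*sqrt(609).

The denominator factor λ**2 - λ/2 - 5/7 vanishes at 1/4 + (1/28)*sqrt(609) and appears to the power 3; the numerator there equals 15/112 + (33/112)*sqrt(609), nonzero, and no other factor vanishes.
Hence a pole whose order is the multiplicity, 3.

The point is a pole of order 3.


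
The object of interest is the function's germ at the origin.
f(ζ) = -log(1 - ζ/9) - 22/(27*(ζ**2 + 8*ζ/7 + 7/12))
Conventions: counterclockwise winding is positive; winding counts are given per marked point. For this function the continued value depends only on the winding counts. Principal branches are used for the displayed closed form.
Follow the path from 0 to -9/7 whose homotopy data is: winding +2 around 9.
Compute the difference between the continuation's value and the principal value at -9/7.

Continued minus principal equals -(4)*pi*i.

The rational part is single-valued and drops out of the difference; each branch term changes only by its own monodromy.
(-1)*log(1 - ζ/(9)): each positive loop around 9 adds 2*pi*i to the log, so winding +2 contributes (-1)*(2)*2*pi*i = -(4)*pi*i.
Summing the contributions at ζ = -9/7 gives -(4)*pi*i.


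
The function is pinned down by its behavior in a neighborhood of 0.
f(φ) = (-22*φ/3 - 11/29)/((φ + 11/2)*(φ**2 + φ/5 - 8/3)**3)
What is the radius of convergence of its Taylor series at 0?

Denominator factor (φ + 11/2): pole of order 1 at -11/2, modulus 11/2.
Denominator factor (φ**2 + φ/5 - 8/3)^3: discriminant 803/75, real irrational roots -1/10 + (1/30)*sqrt(2409) and -1/10 - (1/30)*sqrt(2409); poles of order 3, moduli -1/10 + (1/30)*sqrt(2409) and 1/10 + (1/30)*sqrt(2409).
The radius of convergence is the smallest modulus among the singular points: -1/10 + (1/30)*sqrt(2409).

The radius of convergence is -1/10 + (1/30)*sqrt(2409).


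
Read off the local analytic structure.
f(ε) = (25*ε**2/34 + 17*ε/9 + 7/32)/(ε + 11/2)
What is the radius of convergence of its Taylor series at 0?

The radius of convergence is 11/2.

Denominator factor (ε + 11/2): pole of order 1 at -11/2, modulus 11/2.
The radius of convergence is the smallest modulus among the singular points: 11/2.


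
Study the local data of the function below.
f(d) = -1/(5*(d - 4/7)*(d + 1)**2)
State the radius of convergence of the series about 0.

The radius of convergence is 4/7.

Denominator factor (d + 1)^2: pole of order 2 at -1, modulus 1.
Denominator factor (d - 4/7): pole of order 1 at 4/7, modulus 4/7.
The radius of convergence is the smallest modulus among the singular points: 4/7.


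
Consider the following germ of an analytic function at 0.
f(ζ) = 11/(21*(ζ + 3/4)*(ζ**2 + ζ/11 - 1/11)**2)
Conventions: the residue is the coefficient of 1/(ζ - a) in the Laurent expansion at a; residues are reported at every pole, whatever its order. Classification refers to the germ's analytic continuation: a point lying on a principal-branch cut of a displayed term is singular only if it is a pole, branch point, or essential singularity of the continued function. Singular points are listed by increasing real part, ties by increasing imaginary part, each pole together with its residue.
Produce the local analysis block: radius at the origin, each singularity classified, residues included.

Radius of convergence at 0: -1/22 + (3/22)*sqrt(5).
At -3/4: a pole of order 1; residue 340736/105861.
At -1/22 - (3/22)*sqrt(5): a pole of order 2; residue -170368/105861 + (138967048/71456175)*sqrt(5).
At -1/22 + (3/22)*sqrt(5): a pole of order 2; residue -170368/105861 - (138967048/71456175)*sqrt(5).
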